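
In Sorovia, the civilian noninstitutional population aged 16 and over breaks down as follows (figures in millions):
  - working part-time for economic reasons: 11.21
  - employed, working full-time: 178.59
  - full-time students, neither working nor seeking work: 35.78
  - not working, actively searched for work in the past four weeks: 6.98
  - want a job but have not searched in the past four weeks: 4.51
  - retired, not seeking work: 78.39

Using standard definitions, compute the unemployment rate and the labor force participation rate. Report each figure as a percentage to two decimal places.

Unemployment rate ≈ 3.55%; labor force participation rate ≈ 62.38%.

Employed = 11.21 + 178.59 = 189.80 million (anyone who worked, including part-time for economic reasons, counts as employed).
Unemployed = 6.98 million.
Labor force = 189.80 + 6.98 = 196.78 million.
Not in labor force = 35.78 + 4.51 + 78.39 = 118.68 million (those not working and not actively searching are outside the labor force — including those who want a job but have given up searching).
Civilian working-age population = 196.78 + 118.68 = 315.46 million.
Unemployment rate = 6.98 / 196.78 = 3.55%.
Labor force participation rate = 196.78 / 315.46 = 62.38%.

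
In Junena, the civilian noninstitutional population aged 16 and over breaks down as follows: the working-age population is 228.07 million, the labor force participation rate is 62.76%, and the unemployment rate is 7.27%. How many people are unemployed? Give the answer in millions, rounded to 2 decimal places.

About 10.41 million are unemployed.

Labor force = 0.6276 × 228.07 = 143.14 million.
Unemployed = 0.0727 × 143.14 ≈ 10.41 million.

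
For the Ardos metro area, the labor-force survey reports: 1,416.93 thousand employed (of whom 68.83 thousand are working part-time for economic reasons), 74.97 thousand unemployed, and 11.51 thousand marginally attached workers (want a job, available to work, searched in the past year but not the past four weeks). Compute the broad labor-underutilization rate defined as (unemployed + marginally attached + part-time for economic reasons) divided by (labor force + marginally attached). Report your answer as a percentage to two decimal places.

Labor force = 1,416.93 + 74.97 = 1,491.90 thousand.
Numerator = 74.97 + 11.51 + 68.83 = 155.31 thousand.
Denominator = 1,491.90 + 11.51 = 1,503.41 thousand.
Broad rate = 155.31 / 1,503.41 = 10.33%.

Broad underutilization rate ≈ 10.33%.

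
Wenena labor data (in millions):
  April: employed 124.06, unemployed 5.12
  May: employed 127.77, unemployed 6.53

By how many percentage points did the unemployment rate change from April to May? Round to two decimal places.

The unemployment rate changed by +0.90 percentage points.

April: labor force = 124.06 + 5.12 = 129.18; u = 5.12/129.18 = 3.96%.
May: labor force = 127.77 + 6.53 = 134.30; u = 6.53/134.30 = 4.86%.
Change = 4.86% − 3.96% = +0.90 pp.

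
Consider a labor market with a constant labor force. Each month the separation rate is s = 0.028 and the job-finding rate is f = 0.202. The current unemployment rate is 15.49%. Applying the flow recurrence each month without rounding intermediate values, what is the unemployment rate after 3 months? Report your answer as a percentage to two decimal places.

Unemployment rate after three months ≈ 13.69%.

With a fixed labor force, u_{t+1} = u_t + s·(1−u_t) − f·u_t = u_t·(1−s−f) + s.
Here 1−s−f = 0.770 and s = 0.028.
u_1 = 0.154900 × 0.770 + 0.028 = 0.147273.
u_2 = 0.147273 × 0.770 + 0.028 = 0.141400.
u_3 = 0.141400 × 0.770 + 0.028 = 0.136878.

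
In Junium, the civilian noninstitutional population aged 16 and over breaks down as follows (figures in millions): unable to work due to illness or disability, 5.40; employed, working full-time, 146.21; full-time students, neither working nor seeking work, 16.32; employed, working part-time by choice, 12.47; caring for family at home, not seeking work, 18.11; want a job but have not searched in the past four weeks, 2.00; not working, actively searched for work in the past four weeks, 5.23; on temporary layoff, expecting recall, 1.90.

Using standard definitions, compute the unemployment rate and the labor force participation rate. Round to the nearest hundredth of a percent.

Employed = 146.21 + 12.47 = 158.68 million.
Unemployed = 5.23 + 1.90 = 7.13 million (jobless and actively searching, or on temporary layoff).
Labor force = 158.68 + 7.13 = 165.81 million.
Not in labor force = 5.40 + 16.32 + 18.11 + 2.00 = 41.83 million (those not working and not actively searching are outside the labor force — including those who want a job but have given up searching).
Civilian working-age population = 165.81 + 41.83 = 207.64 million.
Unemployment rate = 7.13 / 165.81 = 4.30%.
Labor force participation rate = 165.81 / 207.64 = 79.85%.

Unemployment rate ≈ 4.30%; labor force participation rate ≈ 79.85%.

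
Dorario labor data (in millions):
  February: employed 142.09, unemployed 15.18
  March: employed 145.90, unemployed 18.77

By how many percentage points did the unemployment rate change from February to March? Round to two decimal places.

February: labor force = 142.09 + 15.18 = 157.27; u = 15.18/157.27 = 9.65%.
March: labor force = 145.90 + 18.77 = 164.67; u = 18.77/164.67 = 11.40%.
Change = 11.40% − 9.65% = +1.75 pp.

The unemployment rate changed by +1.75 percentage points.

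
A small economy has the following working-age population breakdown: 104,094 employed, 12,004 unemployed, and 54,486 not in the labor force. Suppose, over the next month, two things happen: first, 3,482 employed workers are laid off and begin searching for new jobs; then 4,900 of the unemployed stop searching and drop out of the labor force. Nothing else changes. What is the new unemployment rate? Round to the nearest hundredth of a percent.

New unemployment rate ≈ 9.52%.

Initially, labor force = 104,094 + 12,004 = 116,098, so u = 12,004/116,098 = 10.34%.
After the first change, employed falls and unemployed rises by 3,482; labor force unchanged → E = 100,612, U = 15,486, labor force = 116,098.
After the second change, unemployed and labor force both fall by 4,900 → E = 100,612, U = 10,586, labor force = 111,198.
New unemployment rate = 10,586 / 111,198 = 9.52%.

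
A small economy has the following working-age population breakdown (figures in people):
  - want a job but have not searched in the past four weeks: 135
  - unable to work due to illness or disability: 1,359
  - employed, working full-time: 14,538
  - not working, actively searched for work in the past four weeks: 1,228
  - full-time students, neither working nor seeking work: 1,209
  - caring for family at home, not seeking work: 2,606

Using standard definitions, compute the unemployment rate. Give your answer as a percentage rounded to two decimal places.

Unemployment rate ≈ 7.79%.

Employed = 14,538.
Unemployed = 1,228.
Labor force = 14,538 + 1,228 = 15,766.
Unemployment rate = 1,228 / 15,766 = 7.79%.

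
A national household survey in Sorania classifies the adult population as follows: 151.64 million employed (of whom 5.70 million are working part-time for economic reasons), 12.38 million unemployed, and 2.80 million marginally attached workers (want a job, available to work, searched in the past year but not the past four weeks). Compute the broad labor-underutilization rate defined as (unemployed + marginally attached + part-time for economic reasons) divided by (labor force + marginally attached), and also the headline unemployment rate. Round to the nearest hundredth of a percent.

Labor force = 151.64 + 12.38 = 164.02 million.
Numerator = 12.38 + 2.80 + 5.70 = 20.88 million.
Denominator = 164.02 + 2.80 = 166.82 million.
Broad rate = 20.88 / 166.82 = 12.52%.
Headline unemployment rate = 12.38 / 164.02 = 7.55%.

Broad underutilization rate ≈ 12.52%; headline unemployment rate ≈ 7.55%.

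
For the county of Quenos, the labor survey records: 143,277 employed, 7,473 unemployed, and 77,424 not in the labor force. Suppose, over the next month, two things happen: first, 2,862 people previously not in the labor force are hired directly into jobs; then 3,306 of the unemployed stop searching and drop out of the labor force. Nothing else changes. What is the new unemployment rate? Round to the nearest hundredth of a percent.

New unemployment rate ≈ 2.77%.

Initially, labor force = 143,277 + 7,473 = 150,750, so u = 7,473/150,750 = 4.96%.
After the first change, employed and labor force both rise by 2,862; unemployed unchanged → E = 146,139, U = 7,473, labor force = 153,612.
After the second change, unemployed and labor force both fall by 3,306 → E = 146,139, U = 4,167, labor force = 150,306.
New unemployment rate = 4,167 / 150,306 = 2.77%.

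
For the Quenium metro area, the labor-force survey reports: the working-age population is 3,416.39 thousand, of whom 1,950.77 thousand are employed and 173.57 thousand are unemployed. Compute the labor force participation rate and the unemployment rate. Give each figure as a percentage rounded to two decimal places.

Labor force = employed + unemployed = 1,950.77 + 173.57 = 2,124.34 thousand.
Unemployment rate = 173.57 / 2,124.34 = 8.17%.
Labor force participation rate = 2,124.34 / 3,416.39 = 62.18%.

Labor force participation rate ≈ 62.18%; unemployment rate ≈ 8.17%.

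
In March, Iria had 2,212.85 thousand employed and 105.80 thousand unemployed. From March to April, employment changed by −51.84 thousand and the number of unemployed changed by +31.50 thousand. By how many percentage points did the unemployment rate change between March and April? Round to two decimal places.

The unemployment rate changed by +1.41 percentage points.

March: labor force = 2,212.85 + 105.80 = 2,318.65; u = 105.80/2,318.65 = 4.56%.
April: labor force = 2,161.01 + 137.30 = 2,298.31; u = 137.30/2,298.31 = 5.97%.
Change = 5.97% − 4.56% = +1.41 pp.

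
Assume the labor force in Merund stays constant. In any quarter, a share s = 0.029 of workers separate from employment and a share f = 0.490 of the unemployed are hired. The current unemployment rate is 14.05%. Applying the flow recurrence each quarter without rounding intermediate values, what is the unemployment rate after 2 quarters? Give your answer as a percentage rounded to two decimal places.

With a fixed labor force, u_{t+1} = u_t + s·(1−u_t) − f·u_t = u_t·(1−s−f) + s.
Here 1−s−f = 0.481 and s = 0.029.
u_1 = 0.140500 × 0.481 + 0.029 = 0.096580.
u_2 = 0.096580 × 0.481 + 0.029 = 0.075455.

Unemployment rate after two quarters ≈ 7.55%.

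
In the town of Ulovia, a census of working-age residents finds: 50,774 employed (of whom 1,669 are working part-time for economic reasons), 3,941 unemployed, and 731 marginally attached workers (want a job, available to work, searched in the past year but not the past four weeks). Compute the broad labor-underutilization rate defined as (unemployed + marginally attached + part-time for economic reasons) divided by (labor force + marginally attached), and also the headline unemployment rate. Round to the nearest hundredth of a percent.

Broad underutilization rate ≈ 11.44%; headline unemployment rate ≈ 7.20%.

Labor force = 50,774 + 3,941 = 54,715.
Numerator = 3,941 + 731 + 1,669 = 6,341.
Denominator = 54,715 + 731 = 55,446.
Broad rate = 6,341 / 55,446 = 11.44%.
Headline unemployment rate = 3,941 / 54,715 = 7.20%.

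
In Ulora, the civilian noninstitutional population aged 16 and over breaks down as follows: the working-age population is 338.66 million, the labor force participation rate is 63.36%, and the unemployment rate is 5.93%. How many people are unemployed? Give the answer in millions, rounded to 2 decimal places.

Labor force = 0.6336 × 338.66 = 214.57 million.
Unemployed = 0.0593 × 214.57 ≈ 12.72 million.

About 12.72 million are unemployed.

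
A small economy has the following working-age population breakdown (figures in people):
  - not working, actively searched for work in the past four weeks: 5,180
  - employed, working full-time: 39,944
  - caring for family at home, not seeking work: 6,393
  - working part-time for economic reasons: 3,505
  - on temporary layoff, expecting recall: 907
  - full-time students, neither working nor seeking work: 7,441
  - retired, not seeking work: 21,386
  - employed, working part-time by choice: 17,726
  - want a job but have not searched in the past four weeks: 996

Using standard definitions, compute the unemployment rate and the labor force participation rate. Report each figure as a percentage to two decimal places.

Unemployment rate ≈ 9.05%; labor force participation rate ≈ 65.00%.

Employed = 39,944 + 3,505 + 17,726 = 61,175 (anyone who worked, including part-time for economic reasons, counts as employed).
Unemployed = 5,180 + 907 = 6,087 (jobless and actively searching, or on temporary layoff).
Labor force = 61,175 + 6,087 = 67,262.
Not in labor force = 6,393 + 7,441 + 21,386 + 996 = 36,216 (those not working and not actively searching are outside the labor force — including those who want a job but have given up searching).
Civilian working-age population = 67,262 + 36,216 = 103,478.
Unemployment rate = 6,087 / 67,262 = 9.05%.
Labor force participation rate = 67,262 / 103,478 = 65.00%.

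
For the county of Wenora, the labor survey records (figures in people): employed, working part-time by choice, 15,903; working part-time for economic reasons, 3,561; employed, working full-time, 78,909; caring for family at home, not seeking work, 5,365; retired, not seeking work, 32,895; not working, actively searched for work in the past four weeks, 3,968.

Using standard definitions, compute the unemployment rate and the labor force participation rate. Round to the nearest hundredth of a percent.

Employed = 15,903 + 3,561 + 78,909 = 98,373 (anyone who worked, including part-time for economic reasons, counts as employed).
Unemployed = 3,968.
Labor force = 98,373 + 3,968 = 102,341.
Not in labor force = 5,365 + 32,895 = 38,260 (those not working and not actively searching are outside the labor force).
Civilian working-age population = 102,341 + 38,260 = 140,601.
Unemployment rate = 3,968 / 102,341 = 3.88%.
Labor force participation rate = 102,341 / 140,601 = 72.79%.

Unemployment rate ≈ 3.88%; labor force participation rate ≈ 72.79%.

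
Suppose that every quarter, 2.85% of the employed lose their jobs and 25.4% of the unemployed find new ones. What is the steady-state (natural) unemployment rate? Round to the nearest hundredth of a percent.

At steady state the flows balance: s·E = f·U, so U/(E+U) = s/(s+f).
u* = 2.85 / (2.85 + 25.4) = 2.85 / 28.25 = 10.09%.

Steady-state unemployment rate ≈ 10.09%.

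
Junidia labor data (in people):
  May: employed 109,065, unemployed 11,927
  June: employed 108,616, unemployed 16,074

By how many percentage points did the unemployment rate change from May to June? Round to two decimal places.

The unemployment rate changed by +3.03 percentage points.

May: labor force = 109,065 + 11,927 = 120,992; u = 11,927/120,992 = 9.86%.
June: labor force = 108,616 + 16,074 = 124,690; u = 16,074/124,690 = 12.89%.
Change = 12.89% − 9.86% = +3.03 pp.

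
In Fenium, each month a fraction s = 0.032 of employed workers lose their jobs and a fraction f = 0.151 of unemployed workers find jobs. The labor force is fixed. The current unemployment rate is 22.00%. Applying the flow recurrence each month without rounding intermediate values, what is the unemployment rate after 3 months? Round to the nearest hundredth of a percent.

Unemployment rate after three months ≈ 19.95%.

With a fixed labor force, u_{t+1} = u_t + s·(1−u_t) − f·u_t = u_t·(1−s−f) + s.
Here 1−s−f = 0.817 and s = 0.032.
u_1 = 0.220000 × 0.817 + 0.032 = 0.211740.
u_2 = 0.211740 × 0.817 + 0.032 = 0.204992.
u_3 = 0.204992 × 0.817 + 0.032 = 0.199478.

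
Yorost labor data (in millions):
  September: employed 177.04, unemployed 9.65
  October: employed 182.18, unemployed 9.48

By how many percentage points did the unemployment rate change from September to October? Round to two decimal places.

The unemployment rate changed by −0.22 percentage points.

September: labor force = 177.04 + 9.65 = 186.69; u = 9.65/186.69 = 5.17%.
October: labor force = 182.18 + 9.48 = 191.66; u = 9.48/191.66 = 4.95%.
Change = 4.95% − 5.17% = −0.22 pp.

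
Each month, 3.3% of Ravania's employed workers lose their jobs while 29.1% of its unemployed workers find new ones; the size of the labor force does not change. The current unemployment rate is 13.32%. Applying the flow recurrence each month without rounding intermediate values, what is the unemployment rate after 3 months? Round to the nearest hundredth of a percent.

Unemployment rate after three months ≈ 11.15%.

With a fixed labor force, u_{t+1} = u_t + s·(1−u_t) − f·u_t = u_t·(1−s−f) + s.
Here 1−s−f = 0.676 and s = 0.033.
u_1 = 0.133200 × 0.676 + 0.033 = 0.123043.
u_2 = 0.123043 × 0.676 + 0.033 = 0.116177.
u_3 = 0.116177 × 0.676 + 0.033 = 0.111536.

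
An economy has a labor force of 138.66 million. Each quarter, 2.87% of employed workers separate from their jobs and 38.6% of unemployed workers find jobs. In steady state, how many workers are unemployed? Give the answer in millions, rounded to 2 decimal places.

About 9.60 million are unemployed in steady state.

Steady-state unemployment rate u* = s/(s+f) = 2.87/(2.87+38.6) = 0.069207.
Unemployed = u* × labor force = 0.069207 × 138.66 ≈ 9.60 million.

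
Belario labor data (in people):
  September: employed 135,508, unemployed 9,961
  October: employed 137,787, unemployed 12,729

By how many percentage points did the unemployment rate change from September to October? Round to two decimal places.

September: labor force = 135,508 + 9,961 = 145,469; u = 9,961/145,469 = 6.85%.
October: labor force = 137,787 + 12,729 = 150,516; u = 12,729/150,516 = 8.46%.
Change = 8.46% − 6.85% = +1.61 pp.

The unemployment rate changed by +1.61 percentage points.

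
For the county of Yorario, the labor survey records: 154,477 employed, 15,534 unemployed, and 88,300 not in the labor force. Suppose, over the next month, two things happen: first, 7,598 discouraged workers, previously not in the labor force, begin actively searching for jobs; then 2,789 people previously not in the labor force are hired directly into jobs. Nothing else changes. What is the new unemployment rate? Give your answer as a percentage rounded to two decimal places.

New unemployment rate ≈ 12.82%.

Initially, labor force = 154,477 + 15,534 = 170,011, so u = 15,534/170,011 = 9.14%.
After the first change, unemployed and labor force both rise by 7,598 → E = 154,477, U = 23,132, labor force = 177,609.
After the second change, employed and labor force both rise by 2,789; unemployed unchanged → E = 157,266, U = 23,132, labor force = 180,398.
New unemployment rate = 23,132 / 180,398 = 12.82%.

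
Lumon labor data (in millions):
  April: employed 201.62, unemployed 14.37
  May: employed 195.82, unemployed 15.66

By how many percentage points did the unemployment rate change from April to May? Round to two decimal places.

April: labor force = 201.62 + 14.37 = 215.99; u = 14.37/215.99 = 6.65%.
May: labor force = 195.82 + 15.66 = 211.48; u = 15.66/211.48 = 7.40%.
Change = 7.40% − 6.65% = +0.75 pp.

The unemployment rate changed by +0.75 percentage points.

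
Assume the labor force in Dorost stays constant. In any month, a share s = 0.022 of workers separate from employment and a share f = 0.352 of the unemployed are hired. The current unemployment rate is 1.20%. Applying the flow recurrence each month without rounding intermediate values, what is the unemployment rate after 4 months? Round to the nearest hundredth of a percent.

With a fixed labor force, u_{t+1} = u_t + s·(1−u_t) − f·u_t = u_t·(1−s−f) + s.
Here 1−s−f = 0.626 and s = 0.022.
u_1 = 0.012000 × 0.626 + 0.022 = 0.029512.
u_2 = 0.029512 × 0.626 + 0.022 = 0.040475.
u_3 = 0.040475 × 0.626 + 0.022 = 0.047337.
u_4 = 0.047337 × 0.626 + 0.022 = 0.051633.

Unemployment rate after four months ≈ 5.16%.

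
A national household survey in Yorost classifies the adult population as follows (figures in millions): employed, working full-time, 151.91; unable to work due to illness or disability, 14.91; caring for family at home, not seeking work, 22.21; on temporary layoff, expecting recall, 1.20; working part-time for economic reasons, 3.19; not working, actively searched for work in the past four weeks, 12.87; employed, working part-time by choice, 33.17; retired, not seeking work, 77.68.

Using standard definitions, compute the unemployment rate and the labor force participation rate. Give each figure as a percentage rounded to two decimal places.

Unemployment rate ≈ 6.95%; labor force participation rate ≈ 63.80%.

Employed = 151.91 + 3.19 + 33.17 = 188.27 million (anyone who worked, including part-time for economic reasons, counts as employed).
Unemployed = 1.20 + 12.87 = 14.07 million (jobless and actively searching, or on temporary layoff).
Labor force = 188.27 + 14.07 = 202.34 million.
Not in labor force = 14.91 + 22.21 + 77.68 = 114.80 million (those not working and not actively searching are outside the labor force).
Civilian working-age population = 202.34 + 114.80 = 317.14 million.
Unemployment rate = 14.07 / 202.34 = 6.95%.
Labor force participation rate = 202.34 / 317.14 = 63.80%.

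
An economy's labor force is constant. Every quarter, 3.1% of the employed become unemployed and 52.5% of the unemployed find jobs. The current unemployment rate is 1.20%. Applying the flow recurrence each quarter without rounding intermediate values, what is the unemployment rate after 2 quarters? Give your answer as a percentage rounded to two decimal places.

Unemployment rate after two quarters ≈ 4.71%.

With a fixed labor force, u_{t+1} = u_t + s·(1−u_t) − f·u_t = u_t·(1−s−f) + s.
Here 1−s−f = 0.444 and s = 0.031.
u_1 = 0.012000 × 0.444 + 0.031 = 0.036328.
u_2 = 0.036328 × 0.444 + 0.031 = 0.047130.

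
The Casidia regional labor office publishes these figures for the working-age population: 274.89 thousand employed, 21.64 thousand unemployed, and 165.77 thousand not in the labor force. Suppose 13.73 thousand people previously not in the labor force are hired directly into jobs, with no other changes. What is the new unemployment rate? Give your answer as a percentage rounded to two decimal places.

New unemployment rate ≈ 6.97%.

Initially, labor force = 274.89 + 21.64 = 296.53 thousand, so u = 21.64/296.53 = 7.30%.
After the change, employed and labor force both rise by 13.73; unemployed unchanged → E = 288.62, U = 21.64, labor force = 310.26 thousand.
New unemployment rate = 21.64 / 310.26 = 6.97%.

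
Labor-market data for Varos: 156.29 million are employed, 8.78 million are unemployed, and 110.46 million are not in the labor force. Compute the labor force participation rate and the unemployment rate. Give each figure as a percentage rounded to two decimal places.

Labor force participation rate ≈ 59.91%; unemployment rate ≈ 5.32%.

Labor force = employed + unemployed = 156.29 + 8.78 = 165.07 million.
Working-age population = 165.07 + 110.46 = 275.53 million.
Unemployment rate = 8.78 / 165.07 = 5.32%.
Labor force participation rate = 165.07 / 275.53 = 59.91%.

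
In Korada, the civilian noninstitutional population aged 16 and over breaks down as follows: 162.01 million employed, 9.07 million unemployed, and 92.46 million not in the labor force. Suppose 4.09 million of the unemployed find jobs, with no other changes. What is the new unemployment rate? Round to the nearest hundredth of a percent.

New unemployment rate ≈ 2.91%.

Initially, labor force = 162.01 + 9.07 = 171.08 million, so u = 9.07/171.08 = 5.30%.
After the change, unemployed falls and employed rises by 4.09; labor force unchanged → E = 166.10, U = 4.98, labor force = 171.08 million.
New unemployment rate = 4.98 / 171.08 = 2.91%.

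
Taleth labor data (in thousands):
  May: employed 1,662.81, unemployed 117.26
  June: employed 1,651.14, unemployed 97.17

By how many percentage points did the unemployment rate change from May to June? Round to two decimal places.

The unemployment rate changed by −1.03 percentage points.

May: labor force = 1,662.81 + 117.26 = 1,780.07; u = 117.26/1,780.07 = 6.59%.
June: labor force = 1,651.14 + 97.17 = 1,748.31; u = 97.17/1,748.31 = 5.56%.
Change = 5.56% − 6.59% = −1.03 pp.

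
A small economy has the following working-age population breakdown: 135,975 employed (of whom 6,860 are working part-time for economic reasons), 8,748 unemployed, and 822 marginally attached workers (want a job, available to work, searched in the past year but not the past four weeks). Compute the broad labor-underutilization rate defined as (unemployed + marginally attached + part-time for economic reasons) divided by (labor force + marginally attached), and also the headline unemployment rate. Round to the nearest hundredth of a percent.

Labor force = 135,975 + 8,748 = 144,723.
Numerator = 8,748 + 822 + 6,860 = 16,430.
Denominator = 144,723 + 822 = 145,545.
Broad rate = 16,430 / 145,545 = 11.29%.
Headline unemployment rate = 8,748 / 144,723 = 6.04%.

Broad underutilization rate ≈ 11.29%; headline unemployment rate ≈ 6.04%.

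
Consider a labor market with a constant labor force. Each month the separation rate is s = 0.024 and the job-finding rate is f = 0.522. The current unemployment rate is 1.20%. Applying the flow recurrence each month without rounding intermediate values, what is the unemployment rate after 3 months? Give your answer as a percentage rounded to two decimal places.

Unemployment rate after three months ≈ 4.10%.

With a fixed labor force, u_{t+1} = u_t + s·(1−u_t) − f·u_t = u_t·(1−s−f) + s.
Here 1−s−f = 0.454 and s = 0.024.
u_1 = 0.012000 × 0.454 + 0.024 = 0.029448.
u_2 = 0.029448 × 0.454 + 0.024 = 0.037369.
u_3 = 0.037369 × 0.454 + 0.024 = 0.040966.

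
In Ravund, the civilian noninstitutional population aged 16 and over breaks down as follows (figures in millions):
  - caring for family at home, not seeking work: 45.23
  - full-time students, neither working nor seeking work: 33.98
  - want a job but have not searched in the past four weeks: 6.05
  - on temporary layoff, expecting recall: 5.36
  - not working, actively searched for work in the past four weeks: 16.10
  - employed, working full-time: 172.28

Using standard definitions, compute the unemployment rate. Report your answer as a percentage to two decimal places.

Unemployment rate ≈ 11.08%.

Employed = 172.28 million.
Unemployed = 5.36 + 16.10 = 21.46 million (jobless and actively searching, or on temporary layoff).
Labor force = 172.28 + 21.46 = 193.74 million.
Unemployment rate = 21.46 / 193.74 = 11.08%.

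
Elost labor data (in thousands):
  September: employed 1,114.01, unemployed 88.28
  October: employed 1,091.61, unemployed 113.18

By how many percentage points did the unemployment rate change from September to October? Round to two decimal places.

The unemployment rate changed by +2.05 percentage points.

September: labor force = 1,114.01 + 88.28 = 1,202.29; u = 88.28/1,202.29 = 7.34%.
October: labor force = 1,091.61 + 113.18 = 1,204.79; u = 113.18/1,204.79 = 9.39%.
Change = 9.39% − 7.34% = +2.05 pp.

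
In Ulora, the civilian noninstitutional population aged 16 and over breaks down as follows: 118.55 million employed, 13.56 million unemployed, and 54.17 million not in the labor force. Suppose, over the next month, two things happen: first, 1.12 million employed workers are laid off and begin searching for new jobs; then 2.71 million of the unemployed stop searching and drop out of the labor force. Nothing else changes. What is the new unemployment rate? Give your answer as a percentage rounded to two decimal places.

New unemployment rate ≈ 9.25%.

Initially, labor force = 118.55 + 13.56 = 132.11 million, so u = 13.56/132.11 = 10.26%.
After the first change, employed falls and unemployed rises by 1.12; labor force unchanged → E = 117.43, U = 14.68, labor force = 132.11 million.
After the second change, unemployed and labor force both fall by 2.71 → E = 117.43, U = 11.97, labor force = 129.40 million.
New unemployment rate = 11.97 / 129.40 = 9.25%.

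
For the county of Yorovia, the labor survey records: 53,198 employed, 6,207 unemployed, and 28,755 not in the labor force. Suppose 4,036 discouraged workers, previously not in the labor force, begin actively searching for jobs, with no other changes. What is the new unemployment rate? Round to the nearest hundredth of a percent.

Initially, labor force = 53,198 + 6,207 = 59,405, so u = 6,207/59,405 = 10.45%.
After the change, unemployed and labor force both rise by 4,036 → E = 53,198, U = 10,243, labor force = 63,441.
New unemployment rate = 10,243 / 63,441 = 16.15%.

New unemployment rate ≈ 16.15%.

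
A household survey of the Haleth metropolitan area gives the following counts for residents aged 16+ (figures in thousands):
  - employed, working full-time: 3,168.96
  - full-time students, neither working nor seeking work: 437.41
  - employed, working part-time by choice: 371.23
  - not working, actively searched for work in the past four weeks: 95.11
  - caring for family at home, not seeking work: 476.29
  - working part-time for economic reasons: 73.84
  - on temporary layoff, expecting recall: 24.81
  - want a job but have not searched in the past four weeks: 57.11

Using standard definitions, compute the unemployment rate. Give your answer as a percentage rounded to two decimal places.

Unemployment rate ≈ 3.21%.

Employed = 3,168.96 + 371.23 + 73.84 = 3,614.03 thousand (anyone who worked, including part-time for economic reasons, counts as employed).
Unemployed = 95.11 + 24.81 = 119.92 thousand (jobless and actively searching, or on temporary layoff).
Labor force = 3,614.03 + 119.92 = 3,733.95 thousand.
Unemployment rate = 119.92 / 3,733.95 = 3.21%.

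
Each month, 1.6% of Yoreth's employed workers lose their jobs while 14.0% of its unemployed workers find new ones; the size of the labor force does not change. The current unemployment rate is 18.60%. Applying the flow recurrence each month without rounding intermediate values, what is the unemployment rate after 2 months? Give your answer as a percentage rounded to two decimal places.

With a fixed labor force, u_{t+1} = u_t + s·(1−u_t) − f·u_t = u_t·(1−s−f) + s.
Here 1−s−f = 0.844 and s = 0.016.
u_1 = 0.186000 × 0.844 + 0.016 = 0.172984.
u_2 = 0.172984 × 0.844 + 0.016 = 0.161998.

Unemployment rate after two months ≈ 16.20%.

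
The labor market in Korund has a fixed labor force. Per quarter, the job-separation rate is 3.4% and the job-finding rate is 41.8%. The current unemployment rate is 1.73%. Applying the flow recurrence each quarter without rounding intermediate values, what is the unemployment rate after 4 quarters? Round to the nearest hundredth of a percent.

Unemployment rate after four quarters ≈ 7.00%.

With a fixed labor force, u_{t+1} = u_t + s·(1−u_t) − f·u_t = u_t·(1−s−f) + s.
Here 1−s−f = 0.548 and s = 0.034.
u_1 = 0.017300 × 0.548 + 0.034 = 0.043480.
u_2 = 0.043480 × 0.548 + 0.034 = 0.057827.
u_3 = 0.057827 × 0.548 + 0.034 = 0.065689.
u_4 = 0.065689 × 0.548 + 0.034 = 0.069998.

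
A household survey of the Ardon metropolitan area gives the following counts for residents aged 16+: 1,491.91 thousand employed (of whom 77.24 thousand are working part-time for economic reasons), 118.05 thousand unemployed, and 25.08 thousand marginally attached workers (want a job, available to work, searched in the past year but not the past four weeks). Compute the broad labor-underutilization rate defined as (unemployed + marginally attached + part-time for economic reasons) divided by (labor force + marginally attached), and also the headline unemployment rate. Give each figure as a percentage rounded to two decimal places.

Labor force = 1,491.91 + 118.05 = 1,609.96 thousand.
Numerator = 118.05 + 25.08 + 77.24 = 220.37 thousand.
Denominator = 1,609.96 + 25.08 = 1,635.04 thousand.
Broad rate = 220.37 / 1,635.04 = 13.48%.
Headline unemployment rate = 118.05 / 1,609.96 = 7.33%.

Broad underutilization rate ≈ 13.48%; headline unemployment rate ≈ 7.33%.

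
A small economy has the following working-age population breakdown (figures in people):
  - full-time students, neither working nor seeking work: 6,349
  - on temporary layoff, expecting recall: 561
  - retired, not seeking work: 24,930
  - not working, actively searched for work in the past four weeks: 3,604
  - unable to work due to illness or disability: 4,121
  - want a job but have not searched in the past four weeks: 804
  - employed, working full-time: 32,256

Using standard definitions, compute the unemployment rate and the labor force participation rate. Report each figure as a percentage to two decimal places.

Employed = 32,256.
Unemployed = 561 + 3,604 = 4,165 (jobless and actively searching, or on temporary layoff).
Labor force = 32,256 + 4,165 = 36,421.
Not in labor force = 6,349 + 24,930 + 4,121 + 804 = 36,204 (those not working and not actively searching are outside the labor force — including those who want a job but have given up searching).
Civilian working-age population = 36,421 + 36,204 = 72,625.
Unemployment rate = 4,165 / 36,421 = 11.44%.
Labor force participation rate = 36,421 / 72,625 = 50.15%.

Unemployment rate ≈ 11.44%; labor force participation rate ≈ 50.15%.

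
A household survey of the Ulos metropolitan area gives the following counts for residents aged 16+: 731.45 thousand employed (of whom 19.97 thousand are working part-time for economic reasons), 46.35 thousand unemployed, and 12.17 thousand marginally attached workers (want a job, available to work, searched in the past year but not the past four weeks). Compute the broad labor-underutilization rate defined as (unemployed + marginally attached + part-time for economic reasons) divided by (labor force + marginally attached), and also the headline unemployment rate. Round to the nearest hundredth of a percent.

Broad underutilization rate ≈ 9.94%; headline unemployment rate ≈ 5.96%.

Labor force = 731.45 + 46.35 = 777.80 thousand.
Numerator = 46.35 + 12.17 + 19.97 = 78.49 thousand.
Denominator = 777.80 + 12.17 = 789.97 thousand.
Broad rate = 78.49 / 789.97 = 9.94%.
Headline unemployment rate = 46.35 / 777.80 = 5.96%.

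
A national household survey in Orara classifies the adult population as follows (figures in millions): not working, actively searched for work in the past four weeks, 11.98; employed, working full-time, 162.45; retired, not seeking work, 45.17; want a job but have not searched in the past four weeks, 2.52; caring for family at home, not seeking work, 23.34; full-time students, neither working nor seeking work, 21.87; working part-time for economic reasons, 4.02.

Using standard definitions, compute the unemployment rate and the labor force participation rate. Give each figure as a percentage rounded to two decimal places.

Employed = 162.45 + 4.02 = 166.47 million (anyone who worked, including part-time for economic reasons, counts as employed).
Unemployed = 11.98 million.
Labor force = 166.47 + 11.98 = 178.45 million.
Not in labor force = 45.17 + 2.52 + 23.34 + 21.87 = 92.90 million (those not working and not actively searching are outside the labor force — including those who want a job but have given up searching).
Civilian working-age population = 178.45 + 92.90 = 271.35 million.
Unemployment rate = 11.98 / 178.45 = 6.71%.
Labor force participation rate = 178.45 / 271.35 = 65.76%.

Unemployment rate ≈ 6.71%; labor force participation rate ≈ 65.76%.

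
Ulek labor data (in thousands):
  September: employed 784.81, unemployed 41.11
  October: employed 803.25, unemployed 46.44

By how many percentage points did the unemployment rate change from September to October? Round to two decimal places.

September: labor force = 784.81 + 41.11 = 825.92; u = 41.11/825.92 = 4.98%.
October: labor force = 803.25 + 46.44 = 849.69; u = 46.44/849.69 = 5.47%.
Change = 5.47% − 4.98% = +0.49 pp.

The unemployment rate changed by +0.49 percentage points.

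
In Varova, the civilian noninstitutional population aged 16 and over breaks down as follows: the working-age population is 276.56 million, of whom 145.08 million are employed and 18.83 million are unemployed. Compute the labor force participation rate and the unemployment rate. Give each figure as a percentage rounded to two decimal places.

Labor force = employed + unemployed = 145.08 + 18.83 = 163.91 million.
Unemployment rate = 18.83 / 163.91 = 11.49%.
Labor force participation rate = 163.91 / 276.56 = 59.27%.

Labor force participation rate ≈ 59.27%; unemployment rate ≈ 11.49%.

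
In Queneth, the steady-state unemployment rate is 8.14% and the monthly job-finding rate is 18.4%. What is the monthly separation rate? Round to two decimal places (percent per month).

Separation rate ≈ 1.63% per month.

From u* = s/(s+f): s = u·f/(1−u).
s = 0.0814 × 18.4 / (1 − 0.0814) = 1.4978 / 0.9186 ≈ 1.63% per month.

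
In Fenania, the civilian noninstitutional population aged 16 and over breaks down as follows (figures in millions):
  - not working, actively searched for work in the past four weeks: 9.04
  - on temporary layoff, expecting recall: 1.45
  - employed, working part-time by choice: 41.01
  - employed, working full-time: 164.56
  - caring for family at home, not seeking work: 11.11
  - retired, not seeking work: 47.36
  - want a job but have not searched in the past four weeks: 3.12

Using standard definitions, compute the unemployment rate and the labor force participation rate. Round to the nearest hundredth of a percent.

Unemployment rate ≈ 4.86%; labor force participation rate ≈ 77.82%.

Employed = 41.01 + 164.56 = 205.57 million.
Unemployed = 9.04 + 1.45 = 10.49 million (jobless and actively searching, or on temporary layoff).
Labor force = 205.57 + 10.49 = 216.06 million.
Not in labor force = 11.11 + 47.36 + 3.12 = 61.59 million (those not working and not actively searching are outside the labor force — including those who want a job but have given up searching).
Civilian working-age population = 216.06 + 61.59 = 277.65 million.
Unemployment rate = 10.49 / 216.06 = 4.86%.
Labor force participation rate = 216.06 / 277.65 = 77.82%.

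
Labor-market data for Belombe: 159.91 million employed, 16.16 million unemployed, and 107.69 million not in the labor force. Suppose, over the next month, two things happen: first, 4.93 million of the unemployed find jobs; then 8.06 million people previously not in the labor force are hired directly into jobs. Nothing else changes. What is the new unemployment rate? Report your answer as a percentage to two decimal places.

New unemployment rate ≈ 6.10%.

Initially, labor force = 159.91 + 16.16 = 176.07 million, so u = 16.16/176.07 = 9.18%.
After the first change, unemployed falls and employed rises by 4.93; labor force unchanged → E = 164.84, U = 11.23, labor force = 176.07 million.
After the second change, employed and labor force both rise by 8.06; unemployed unchanged → E = 172.90, U = 11.23, labor force = 184.13 million.
New unemployment rate = 11.23 / 184.13 = 6.10%.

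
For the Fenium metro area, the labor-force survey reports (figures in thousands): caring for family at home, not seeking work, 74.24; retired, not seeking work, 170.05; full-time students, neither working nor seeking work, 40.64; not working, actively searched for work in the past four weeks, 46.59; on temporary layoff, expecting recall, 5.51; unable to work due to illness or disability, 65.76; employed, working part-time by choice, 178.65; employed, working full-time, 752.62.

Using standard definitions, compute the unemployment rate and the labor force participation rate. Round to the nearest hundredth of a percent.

Employed = 178.65 + 752.62 = 931.27 thousand.
Unemployed = 46.59 + 5.51 = 52.10 thousand (jobless and actively searching, or on temporary layoff).
Labor force = 931.27 + 52.10 = 983.37 thousand.
Not in labor force = 74.24 + 170.05 + 40.64 + 65.76 = 350.69 thousand (those not working and not actively searching are outside the labor force).
Civilian working-age population = 983.37 + 350.69 = 1,334.06 thousand.
Unemployment rate = 52.10 / 983.37 = 5.30%.
Labor force participation rate = 983.37 / 1,334.06 = 73.71%.

Unemployment rate ≈ 5.30%; labor force participation rate ≈ 73.71%.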